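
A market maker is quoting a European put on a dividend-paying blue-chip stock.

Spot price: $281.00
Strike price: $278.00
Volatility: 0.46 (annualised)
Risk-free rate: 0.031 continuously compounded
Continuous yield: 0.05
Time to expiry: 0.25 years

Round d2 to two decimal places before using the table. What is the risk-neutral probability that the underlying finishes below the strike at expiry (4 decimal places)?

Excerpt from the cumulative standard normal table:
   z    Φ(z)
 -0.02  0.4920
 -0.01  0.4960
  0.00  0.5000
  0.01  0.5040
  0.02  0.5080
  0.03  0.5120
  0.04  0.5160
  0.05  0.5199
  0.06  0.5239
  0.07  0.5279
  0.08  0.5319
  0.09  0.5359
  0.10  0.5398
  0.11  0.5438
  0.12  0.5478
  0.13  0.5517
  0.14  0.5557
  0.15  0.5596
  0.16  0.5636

σ√T = 0.46 × 0.5000 = 0.2300
ln(S/K) + (r − q + σ²/2)T = ln(281/278) + (0.031 − 0.05 + 0.46²/2)·0.25 = 0.0107 + 0.0217 = 0.0324
d₁ = 0.0324 / 0.2300 = 0.1410 ⇒ 0.14
d₂ = d₁ − σ√T = 0.1410 − 0.2300 = -0.0890 ⇒ -0.09
Pr(exercise) under Q = N(−d₂) = N(0.09) = 0.5359

0.5359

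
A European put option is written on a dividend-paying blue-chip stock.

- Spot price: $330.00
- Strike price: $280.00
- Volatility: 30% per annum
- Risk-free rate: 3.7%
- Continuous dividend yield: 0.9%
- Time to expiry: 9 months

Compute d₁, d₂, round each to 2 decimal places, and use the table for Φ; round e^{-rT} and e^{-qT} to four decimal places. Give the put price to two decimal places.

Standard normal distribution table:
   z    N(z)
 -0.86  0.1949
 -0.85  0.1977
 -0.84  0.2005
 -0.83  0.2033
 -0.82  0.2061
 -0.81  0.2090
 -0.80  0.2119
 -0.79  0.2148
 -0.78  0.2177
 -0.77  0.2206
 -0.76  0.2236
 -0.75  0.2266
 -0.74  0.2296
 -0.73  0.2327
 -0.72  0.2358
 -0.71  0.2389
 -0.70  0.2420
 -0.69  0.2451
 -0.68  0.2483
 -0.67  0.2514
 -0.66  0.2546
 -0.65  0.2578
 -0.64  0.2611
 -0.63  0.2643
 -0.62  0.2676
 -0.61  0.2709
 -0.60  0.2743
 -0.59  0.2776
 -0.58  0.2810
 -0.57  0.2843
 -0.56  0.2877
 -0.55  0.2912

T = 0.75;  σ√T = 0.2598
d₁ = [ln(330/280) + (0.037 − 0.009 + ½·0.3²)·0.75] / (σ√T) = (0.1643 + 0.0547) / 0.2598 = 0.8431 ⇒ 0.84
d₂ = 0.8431 − 0.2598 = 0.5833 ⇒ 0.58
e^(−qT) = e^(−0.009·0.75) = 0.9933;  e^(−rT) = e^(−0.037·0.75) = 0.9726
N(−d₂) = N(-0.58) = 0.2810;  N(−d₁) = N(-0.84) = 0.2005
P = 280·0.9726·0.2810 − 330·0.9933·0.2005 = 76.5242 − 65.7217 = 10.8025

$10.80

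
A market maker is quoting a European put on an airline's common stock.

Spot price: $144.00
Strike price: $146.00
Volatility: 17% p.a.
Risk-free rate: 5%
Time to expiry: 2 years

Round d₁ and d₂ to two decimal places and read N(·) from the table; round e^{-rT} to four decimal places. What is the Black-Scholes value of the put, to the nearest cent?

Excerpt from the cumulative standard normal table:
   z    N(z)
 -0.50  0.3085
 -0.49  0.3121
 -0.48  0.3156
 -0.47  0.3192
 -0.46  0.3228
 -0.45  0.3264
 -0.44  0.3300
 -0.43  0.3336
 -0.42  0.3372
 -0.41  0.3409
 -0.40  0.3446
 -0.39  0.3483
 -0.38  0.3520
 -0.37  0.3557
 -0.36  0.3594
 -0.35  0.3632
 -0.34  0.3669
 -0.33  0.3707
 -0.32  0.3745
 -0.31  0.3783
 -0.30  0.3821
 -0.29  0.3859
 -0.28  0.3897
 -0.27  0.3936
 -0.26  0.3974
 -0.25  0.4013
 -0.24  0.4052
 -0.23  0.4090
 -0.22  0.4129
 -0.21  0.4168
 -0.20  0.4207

σ√T = 0.17·√2 = 0.2404
ln(S/K) + (r + σ²/2)T = ln(144/146) + (0.05 + 0.17²/2)·2 = -0.0138 + 0.1289 = 0.1151
d₁ = 0.1151 / 0.2404 = 0.4788 ≈ 0.48
d₂ = d₁ − σ√T = 0.4788 − 0.2404 = 0.2384 ≈ 0.24
e^(−rT) = e^(−0.05·2) = 0.9048
N(−d₂) = N(-0.24) = 0.4052;  N(−d₁) = N(-0.48) = 0.3156
P = 146·0.9048·0.4052 − 144·0.3156 = 53.5272 − 45.4464 = 8.0808

$8.08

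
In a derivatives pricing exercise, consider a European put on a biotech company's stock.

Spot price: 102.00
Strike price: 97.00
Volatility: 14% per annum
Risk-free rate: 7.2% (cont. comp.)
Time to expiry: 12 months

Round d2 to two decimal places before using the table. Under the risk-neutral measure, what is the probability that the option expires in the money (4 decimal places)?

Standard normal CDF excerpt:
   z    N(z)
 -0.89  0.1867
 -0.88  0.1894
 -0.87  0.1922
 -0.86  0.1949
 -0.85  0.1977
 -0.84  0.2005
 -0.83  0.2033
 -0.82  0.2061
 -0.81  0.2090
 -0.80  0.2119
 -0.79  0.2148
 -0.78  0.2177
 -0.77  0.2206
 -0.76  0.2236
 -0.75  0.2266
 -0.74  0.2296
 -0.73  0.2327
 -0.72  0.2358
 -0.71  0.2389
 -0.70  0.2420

σ√T = 0.14·√1 = 0.1400
d₁ = [ln(102/97) + (0.072 + 0.14²/2)·1] / 0.1400 = [0.0503 + 0.0818] / 0.1400 = 0.9433 which rounds to 0.94
d₂ = d₁ − σ√T = 0.9433 − 0.1400 = 0.8033 which rounds to 0.80
Pr(exercise) under Q = N(−d₂) = N(-0.80) = 0.2119

0.2119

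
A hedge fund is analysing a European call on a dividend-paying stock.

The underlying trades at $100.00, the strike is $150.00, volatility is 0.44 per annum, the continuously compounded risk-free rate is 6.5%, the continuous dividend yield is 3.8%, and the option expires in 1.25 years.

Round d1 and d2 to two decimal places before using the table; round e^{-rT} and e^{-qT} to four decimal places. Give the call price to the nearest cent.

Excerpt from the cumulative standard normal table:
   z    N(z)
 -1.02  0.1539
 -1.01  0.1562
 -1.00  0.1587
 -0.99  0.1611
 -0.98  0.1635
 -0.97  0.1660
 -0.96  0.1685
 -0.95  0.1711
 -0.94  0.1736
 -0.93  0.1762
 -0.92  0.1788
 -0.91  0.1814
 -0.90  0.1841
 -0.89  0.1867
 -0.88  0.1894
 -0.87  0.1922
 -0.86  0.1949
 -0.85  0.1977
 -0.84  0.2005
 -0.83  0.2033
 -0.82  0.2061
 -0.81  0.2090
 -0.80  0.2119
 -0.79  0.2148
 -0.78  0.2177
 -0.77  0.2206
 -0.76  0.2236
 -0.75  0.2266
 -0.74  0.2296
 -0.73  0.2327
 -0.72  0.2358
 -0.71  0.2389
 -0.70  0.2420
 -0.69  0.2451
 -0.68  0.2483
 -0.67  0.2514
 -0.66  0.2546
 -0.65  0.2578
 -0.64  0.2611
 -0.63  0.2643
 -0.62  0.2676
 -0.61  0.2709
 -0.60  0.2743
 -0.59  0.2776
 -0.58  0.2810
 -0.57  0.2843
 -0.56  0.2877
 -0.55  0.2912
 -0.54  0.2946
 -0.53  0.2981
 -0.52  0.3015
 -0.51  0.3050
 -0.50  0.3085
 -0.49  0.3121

$7.14

σ√T = 0.44·√1.25 = 0.4919
d₁ = [ln(100/150) + (0.065 − 0.038 + 0.44²/2)·1.25] / 0.4919 = [-0.4055 + 0.1547] / 0.4919 = -0.5097 → -0.51
d₂ = d₁ − σ√T = -0.5097 − 0.4919 = -1.0016 → -1.00
exp(−qT) = exp(−0.038·1.25) = 0.9536;  exp(−rT) = exp(−0.065·1.25) = 0.9220
N(d₁) = N(-0.51) = 0.3050;  N(d₂) = N(-1.00) = 0.1587
C = 100·0.9536·0.3050 − 150·0.9220·0.1587 = 29.0848 − 21.9482 = 7.1366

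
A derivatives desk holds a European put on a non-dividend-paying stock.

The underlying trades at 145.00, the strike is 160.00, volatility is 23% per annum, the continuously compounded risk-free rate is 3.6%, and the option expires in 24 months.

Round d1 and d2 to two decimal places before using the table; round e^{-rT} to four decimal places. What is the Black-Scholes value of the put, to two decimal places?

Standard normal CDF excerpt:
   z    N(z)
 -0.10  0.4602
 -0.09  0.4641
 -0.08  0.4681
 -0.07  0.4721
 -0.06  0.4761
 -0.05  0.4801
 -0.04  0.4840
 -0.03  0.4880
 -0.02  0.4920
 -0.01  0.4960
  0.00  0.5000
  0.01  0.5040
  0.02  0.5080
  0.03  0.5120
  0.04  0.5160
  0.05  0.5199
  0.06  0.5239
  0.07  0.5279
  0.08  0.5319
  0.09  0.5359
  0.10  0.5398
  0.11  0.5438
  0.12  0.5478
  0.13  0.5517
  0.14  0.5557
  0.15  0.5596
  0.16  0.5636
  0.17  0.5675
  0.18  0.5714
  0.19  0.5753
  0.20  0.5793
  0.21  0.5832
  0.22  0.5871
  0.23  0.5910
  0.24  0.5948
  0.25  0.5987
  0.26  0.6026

T = 2;  σ√T = 0.3253
d₁ = [ln(145/160) + (0.036 + ½·0.23²)·2] / (σ√T) = (-0.0984 + 0.1249) / 0.3253 = 0.0813 ⇒ 0.08
d₂ = 0.0813 − 0.3253 = -0.2439 ⇒ -0.24
e^(−rT) = e^(−0.036·2) = 0.9305
P = 160·0.9305·N(0.24) − 145·N(-0.08) = 160·0.9305·0.5948 − 145·0.4681 = 88.5538 − 67.8745 = 20.6793

20.68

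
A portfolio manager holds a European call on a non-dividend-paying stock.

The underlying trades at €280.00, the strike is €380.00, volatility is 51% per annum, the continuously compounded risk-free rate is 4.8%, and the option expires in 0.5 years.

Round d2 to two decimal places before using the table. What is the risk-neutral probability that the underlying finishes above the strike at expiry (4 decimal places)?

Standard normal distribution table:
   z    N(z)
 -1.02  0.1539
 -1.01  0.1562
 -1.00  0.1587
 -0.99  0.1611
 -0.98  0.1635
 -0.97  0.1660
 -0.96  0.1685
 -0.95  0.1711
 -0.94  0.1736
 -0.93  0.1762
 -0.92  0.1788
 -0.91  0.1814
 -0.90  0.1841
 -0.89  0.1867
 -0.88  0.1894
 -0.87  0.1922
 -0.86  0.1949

0.1685

σ√T = 0.51·√0.5 = 0.3606
ln(S/K) + (r + σ²/2)T = ln(280/380) + (0.048 + 0.51²/2)·0.5 = -0.3054 + 0.0890 = -0.2164
d₁ = -0.2164 / 0.3606 = -0.6000 → -0.60
d₂ = d₁ − σ√T = -0.6000 − 0.3606 = -0.9606 → -0.96
Risk-neutral Pr[S_T > K] = N(d₂) = N(-0.96) = 0.1685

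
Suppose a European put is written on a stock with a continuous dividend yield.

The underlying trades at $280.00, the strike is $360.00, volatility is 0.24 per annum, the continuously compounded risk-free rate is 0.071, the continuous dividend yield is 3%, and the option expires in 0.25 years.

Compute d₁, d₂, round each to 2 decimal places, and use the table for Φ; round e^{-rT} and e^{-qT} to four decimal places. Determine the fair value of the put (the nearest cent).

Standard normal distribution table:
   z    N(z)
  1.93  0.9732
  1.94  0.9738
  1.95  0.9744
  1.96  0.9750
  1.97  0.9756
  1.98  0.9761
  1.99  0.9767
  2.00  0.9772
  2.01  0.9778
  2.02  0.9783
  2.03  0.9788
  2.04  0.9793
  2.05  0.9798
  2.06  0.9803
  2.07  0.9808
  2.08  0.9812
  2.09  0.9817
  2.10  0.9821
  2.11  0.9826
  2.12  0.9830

T = 0.25;  σ√T = 0.1200
d₁ = [ln(280/360) + (0.071 − 0.03 + 0.24²/2)·0.25] / 0.1200 = [-0.2513 + 0.0175] / 0.1200 = -1.9489 → -1.95
d₂ = d₁ − σ√T = -1.9489 − 0.1200 = -2.0689 → -2.07
exp(−qT) = exp(−0.03·0.25) = 0.9925;  exp(−rT) = exp(−0.071·0.25) = 0.9824
N(−d₂) = N(2.07) = 0.9808;  N(−d₁) = N(1.95) = 0.9744
P = 360·0.9824·0.9808 − 280·0.9925·0.9744 = 346.8737 − 270.7858 = 76.0879

$76.09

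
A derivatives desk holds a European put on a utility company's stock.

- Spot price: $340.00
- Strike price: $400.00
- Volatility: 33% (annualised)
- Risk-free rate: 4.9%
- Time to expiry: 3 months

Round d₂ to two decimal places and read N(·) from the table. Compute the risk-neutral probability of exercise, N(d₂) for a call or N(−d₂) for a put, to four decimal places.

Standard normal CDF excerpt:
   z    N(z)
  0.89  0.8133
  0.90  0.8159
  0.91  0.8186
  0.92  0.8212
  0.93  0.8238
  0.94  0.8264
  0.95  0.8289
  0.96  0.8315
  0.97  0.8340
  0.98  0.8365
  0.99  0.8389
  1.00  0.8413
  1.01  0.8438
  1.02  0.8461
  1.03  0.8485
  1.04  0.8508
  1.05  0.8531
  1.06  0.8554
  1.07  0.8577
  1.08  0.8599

σ√T = 0.33·√0.25 = 0.1650
d₁ = [ln(340/400) + (0.049 + 0.33²/2)·0.25] / 0.1650 = [-0.1625 + 0.0259] / 0.1650 = -0.8282 which rounds to -0.83
d₂ = d₁ − σ√T = -0.8282 − 0.1650 = -0.9932 which rounds to -0.99
Pr(exercise) under Q = N(−d₂) = N(0.99) = 0.8389

0.8389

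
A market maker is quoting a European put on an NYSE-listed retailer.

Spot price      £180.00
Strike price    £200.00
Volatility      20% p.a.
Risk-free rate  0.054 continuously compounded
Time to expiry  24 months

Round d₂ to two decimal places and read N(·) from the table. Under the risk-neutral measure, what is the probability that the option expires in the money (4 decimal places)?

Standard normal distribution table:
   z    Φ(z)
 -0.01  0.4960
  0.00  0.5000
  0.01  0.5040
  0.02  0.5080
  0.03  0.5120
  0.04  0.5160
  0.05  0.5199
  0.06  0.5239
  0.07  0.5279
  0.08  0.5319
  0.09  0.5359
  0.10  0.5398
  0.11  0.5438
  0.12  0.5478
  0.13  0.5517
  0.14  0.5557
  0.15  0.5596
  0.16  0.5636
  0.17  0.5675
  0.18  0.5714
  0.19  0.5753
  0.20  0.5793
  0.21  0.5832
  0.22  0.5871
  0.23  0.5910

σ√T = 0.2·√2 = 0.2828
d₁ = [ln(180/200) + (0.054 + 0.2²/2)·2] / 0.2828 = [-0.1054 + 0.1480] / 0.2828 = 0.1508 ⇒ 0.15
d₂ = d₁ − σ√T = 0.1508 − 0.2828 = -0.1321 ⇒ -0.13
Risk-neutral Pr[S_T < K] = N(−d₂) = N(0.13) = 0.5517

0.5517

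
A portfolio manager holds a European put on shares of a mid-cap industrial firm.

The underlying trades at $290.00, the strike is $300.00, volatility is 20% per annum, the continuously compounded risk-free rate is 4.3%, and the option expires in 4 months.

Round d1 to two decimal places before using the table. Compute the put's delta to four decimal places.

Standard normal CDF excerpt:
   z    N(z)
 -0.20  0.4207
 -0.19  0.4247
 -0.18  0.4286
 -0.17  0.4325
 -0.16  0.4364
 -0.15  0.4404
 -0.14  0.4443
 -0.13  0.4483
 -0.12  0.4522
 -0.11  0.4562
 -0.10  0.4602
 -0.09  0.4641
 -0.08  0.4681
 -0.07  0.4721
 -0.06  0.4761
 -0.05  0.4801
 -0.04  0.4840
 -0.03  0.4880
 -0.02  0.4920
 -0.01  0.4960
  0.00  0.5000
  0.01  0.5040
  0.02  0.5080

T = 0.3333;  σ√T = 0.1155
ln(S/K) + (r + σ²/2)T = ln(290/300) + (0.043 + 0.2²/2)·0.3333 = -0.0339 + 0.0210 = -0.0129
d₁ = -0.0129 / 0.1155 = -0.1117 ⇒ -0.11
N(d₁) = N(-0.11) = 0.4562
Δ_put = N(d₁) − 1 = 0.4562 − 1 = -0.5438

-0.5438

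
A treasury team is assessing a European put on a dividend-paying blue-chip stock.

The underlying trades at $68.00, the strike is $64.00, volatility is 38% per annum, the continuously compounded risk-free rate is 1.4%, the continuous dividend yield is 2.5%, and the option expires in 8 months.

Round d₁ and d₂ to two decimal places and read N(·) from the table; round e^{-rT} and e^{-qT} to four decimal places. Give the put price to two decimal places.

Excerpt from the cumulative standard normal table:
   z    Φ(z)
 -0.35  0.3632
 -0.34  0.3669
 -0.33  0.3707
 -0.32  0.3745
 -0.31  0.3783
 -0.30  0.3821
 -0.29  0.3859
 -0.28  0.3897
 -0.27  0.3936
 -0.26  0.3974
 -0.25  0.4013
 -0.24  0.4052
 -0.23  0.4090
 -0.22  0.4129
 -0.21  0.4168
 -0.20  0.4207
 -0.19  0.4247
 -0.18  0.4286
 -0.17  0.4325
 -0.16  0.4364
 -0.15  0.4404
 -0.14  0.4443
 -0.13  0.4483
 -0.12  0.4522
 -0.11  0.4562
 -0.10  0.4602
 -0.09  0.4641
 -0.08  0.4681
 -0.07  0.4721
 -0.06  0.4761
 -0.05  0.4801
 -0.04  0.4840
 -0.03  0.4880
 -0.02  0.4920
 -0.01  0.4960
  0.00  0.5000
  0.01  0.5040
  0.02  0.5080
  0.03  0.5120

$6.40

T = 0.6667;  σ√T = 0.3103
d₁ = [ln(68/64) + (0.014 − 0.025 + 0.38²/2)·0.6667] / 0.3103 = [0.0606 + 0.0408] / 0.3103 = 0.3269 → 0.33
d₂ = d₁ − σ√T = 0.3269 − 0.3103 = 0.0166 → 0.02
exp(−qT) = exp(−0.025·0.6667) = 0.9835;  exp(−rT) = exp(−0.014·0.6667) = 0.9907
P = 64·0.9907·N(-0.02) − 68·0.9835·N(-0.33) = 64·0.9907·0.4920 − 68·0.9835·0.3707 = 31.1952 − 24.7917 = 6.4035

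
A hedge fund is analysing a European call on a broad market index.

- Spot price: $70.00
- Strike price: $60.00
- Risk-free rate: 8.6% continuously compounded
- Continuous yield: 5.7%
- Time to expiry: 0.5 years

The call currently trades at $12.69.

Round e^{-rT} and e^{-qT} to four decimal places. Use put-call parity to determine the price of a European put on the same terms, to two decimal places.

$2.13

exp(−qT) = exp(−0.057·0.5) = 0.9719;  exp(−rT) = exp(−0.086·0.5) = 0.9579
Put-call parity: C − P = S·e^(−qT) − K·e^(−rT) = 70·0.9719 − 60·0.9579 = 68.0330 − 57.4740 = 10.5590
P = C − (C − P) = 12.69 − (10.5590) = 2.1310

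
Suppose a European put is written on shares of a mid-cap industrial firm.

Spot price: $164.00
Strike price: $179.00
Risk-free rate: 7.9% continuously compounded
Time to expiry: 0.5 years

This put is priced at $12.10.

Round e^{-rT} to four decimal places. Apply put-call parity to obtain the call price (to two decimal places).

$4.03

exp(−rT) = exp(−0.079·0.5) = 0.9613
Put-call parity: C − P = S − K·e^(−rT) = 164 − 179·0.9613 = 164 − 172.0727 = -8.0727
C = P + (C − P) = 12.10 + (-8.0727) = 4.0273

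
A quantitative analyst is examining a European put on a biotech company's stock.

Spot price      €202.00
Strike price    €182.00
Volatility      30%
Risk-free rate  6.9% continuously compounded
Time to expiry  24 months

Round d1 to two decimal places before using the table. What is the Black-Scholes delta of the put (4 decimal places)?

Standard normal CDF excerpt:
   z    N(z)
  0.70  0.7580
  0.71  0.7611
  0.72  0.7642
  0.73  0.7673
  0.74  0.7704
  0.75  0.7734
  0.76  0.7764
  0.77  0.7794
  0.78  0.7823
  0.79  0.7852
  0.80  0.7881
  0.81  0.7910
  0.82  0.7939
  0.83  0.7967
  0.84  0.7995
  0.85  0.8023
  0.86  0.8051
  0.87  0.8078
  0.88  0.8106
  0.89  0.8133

-0.2177

T = 2;  σ√T = 0.4243
ln(S/K) + (r + σ²/2)T = ln(202/182) + (0.069 + 0.3²/2)·2 = 0.1043 + 0.2280 = 0.3323
d₁ = 0.3323 / 0.4243 = 0.7831 ⇒ 0.78
N(d₁) = N(0.78) = 0.7823
Δ_put = N(d₁) − 1 = 0.7823 − 1 = -0.2177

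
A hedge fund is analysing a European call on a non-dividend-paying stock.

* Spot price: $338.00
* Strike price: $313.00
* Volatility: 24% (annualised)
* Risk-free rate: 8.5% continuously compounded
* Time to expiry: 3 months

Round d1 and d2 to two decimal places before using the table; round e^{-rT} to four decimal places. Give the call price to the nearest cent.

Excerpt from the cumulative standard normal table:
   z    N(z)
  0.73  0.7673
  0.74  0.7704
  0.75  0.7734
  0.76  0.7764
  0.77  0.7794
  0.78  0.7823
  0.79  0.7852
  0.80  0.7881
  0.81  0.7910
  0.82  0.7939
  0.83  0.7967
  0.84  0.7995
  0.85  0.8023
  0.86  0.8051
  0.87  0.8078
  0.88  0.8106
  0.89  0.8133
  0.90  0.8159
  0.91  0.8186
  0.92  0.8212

$36.07

σ√T = 0.24·√0.25 = 0.1200
d₁ = [ln(338/313) + (0.085 + 0.24²/2)·0.25] / 0.1200 = [0.0768 + 0.0285] / 0.1200 = 0.8774 which rounds to 0.88
d₂ = d₁ − σ√T = 0.8774 − 0.1200 = 0.7574 which rounds to 0.76
exp(−rT) = exp(−0.085·0.25) = 0.9790
N(d₁) = N(0.88) = 0.8106;  N(d₂) = N(0.76) = 0.7764
C = 338·0.8106 − 313·0.9790·0.7764 = 273.9828 − 237.9099 = 36.0729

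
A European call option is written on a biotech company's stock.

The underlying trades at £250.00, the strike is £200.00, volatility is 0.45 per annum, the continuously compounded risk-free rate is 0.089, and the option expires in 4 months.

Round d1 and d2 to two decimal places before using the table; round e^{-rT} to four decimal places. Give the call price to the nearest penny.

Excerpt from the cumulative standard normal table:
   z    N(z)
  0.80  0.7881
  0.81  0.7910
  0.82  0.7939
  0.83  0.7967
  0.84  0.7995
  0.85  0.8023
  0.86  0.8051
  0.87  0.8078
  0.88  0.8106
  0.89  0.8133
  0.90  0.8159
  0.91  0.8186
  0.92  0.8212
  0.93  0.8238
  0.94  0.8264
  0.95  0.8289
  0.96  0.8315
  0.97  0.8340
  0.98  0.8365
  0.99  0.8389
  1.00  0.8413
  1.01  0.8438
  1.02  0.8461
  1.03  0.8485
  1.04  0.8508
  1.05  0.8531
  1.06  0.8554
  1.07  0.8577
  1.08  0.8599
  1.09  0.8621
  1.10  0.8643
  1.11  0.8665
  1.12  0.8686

£60.84

σ√T = 0.45·√0.3333 = 0.2598
d₁ = [ln(250/200) + (0.089 + ½·0.45²)·0.3333] / (σ√T) = (0.2231 + 0.0634) / 0.2598 = 1.1030 ⇒ 1.10
d₂ = 1.1030 − 0.2598 = 0.8432 ⇒ 0.84
e^(−rT) = e^(−0.089·0.3333) = 0.9708
N(d₁) = N(1.10) = 0.8643;  N(d₂) = N(0.84) = 0.7995
C = 250·0.8643 − 200·0.9708·0.7995 = 216.0750 − 155.2309 = 60.8441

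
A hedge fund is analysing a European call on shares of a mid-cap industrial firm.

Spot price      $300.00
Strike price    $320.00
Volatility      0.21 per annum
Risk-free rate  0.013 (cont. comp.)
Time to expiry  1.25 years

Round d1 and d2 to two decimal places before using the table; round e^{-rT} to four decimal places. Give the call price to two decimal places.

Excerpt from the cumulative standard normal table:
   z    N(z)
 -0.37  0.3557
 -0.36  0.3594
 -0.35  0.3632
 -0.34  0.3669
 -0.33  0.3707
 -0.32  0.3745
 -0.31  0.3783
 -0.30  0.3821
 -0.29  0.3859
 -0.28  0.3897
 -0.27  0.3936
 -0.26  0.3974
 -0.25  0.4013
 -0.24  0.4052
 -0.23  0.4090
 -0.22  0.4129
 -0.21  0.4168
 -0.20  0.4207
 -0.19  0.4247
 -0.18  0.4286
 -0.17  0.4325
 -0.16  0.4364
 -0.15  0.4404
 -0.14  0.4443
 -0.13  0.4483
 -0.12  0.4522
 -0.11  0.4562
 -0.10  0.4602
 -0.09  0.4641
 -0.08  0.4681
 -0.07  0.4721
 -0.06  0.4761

σ√T = 0.21 × 1.1180 = 0.2348
d₁ = [ln(300/320) + (0.013 + 0.21²/2)·1.25] / 0.2348 = [-0.0645 + 0.0438] / 0.2348 = -0.0883 → -0.09
d₂ = d₁ − σ√T = -0.0883 − 0.2348 = -0.3231 → -0.32
e^(−rT) = e^(−0.013·1.25) = 0.9839
C = 300·N(-0.09) − 320·0.9839·N(-0.32) = 300·0.4641 − 320·0.9839·0.3745 = 139.2300 − 117.9106 = 21.3194

$21.32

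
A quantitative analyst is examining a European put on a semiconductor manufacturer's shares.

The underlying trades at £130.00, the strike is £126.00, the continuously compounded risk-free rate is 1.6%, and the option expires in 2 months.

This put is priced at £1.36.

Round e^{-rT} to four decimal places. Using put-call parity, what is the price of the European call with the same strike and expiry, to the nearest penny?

e^(−rT) = e^(−0.016·0.1667) = 0.9973
Put-call parity: C − P = S − K·e^(−rT) = 130 − 126·0.9973 = 130 − 125.6598 = 4.3402
C = P + (C − P) = 1.36 + (4.3402) = 5.7002

£5.70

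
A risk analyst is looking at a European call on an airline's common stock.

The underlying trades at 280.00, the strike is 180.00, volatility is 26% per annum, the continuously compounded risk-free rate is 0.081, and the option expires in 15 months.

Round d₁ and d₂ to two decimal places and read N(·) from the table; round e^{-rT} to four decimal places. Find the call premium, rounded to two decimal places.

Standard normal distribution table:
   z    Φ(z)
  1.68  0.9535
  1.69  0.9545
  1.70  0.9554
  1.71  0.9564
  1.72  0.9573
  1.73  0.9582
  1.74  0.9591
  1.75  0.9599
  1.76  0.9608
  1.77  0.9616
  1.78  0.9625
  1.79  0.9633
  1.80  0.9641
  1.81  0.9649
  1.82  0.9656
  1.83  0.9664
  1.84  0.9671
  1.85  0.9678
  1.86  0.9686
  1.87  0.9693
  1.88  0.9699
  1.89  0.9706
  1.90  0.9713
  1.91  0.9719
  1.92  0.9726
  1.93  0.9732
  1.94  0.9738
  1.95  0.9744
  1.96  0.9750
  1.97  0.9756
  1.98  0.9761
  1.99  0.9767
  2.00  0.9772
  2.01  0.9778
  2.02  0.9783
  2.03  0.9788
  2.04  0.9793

118.06

σ√T = 0.26·√1.25 = 0.2907
ln(S/K) + (r + σ²/2)T = ln(280/180) + (0.081 + 0.26²/2)·1.25 = 0.4418 + 0.1435 = 0.5853
d₁ = 0.5853 / 0.2907 = 2.0136 ⇒ 2.01
d₂ = d₁ − σ√T = 2.0136 − 0.2907 = 1.7229 ⇒ 1.72
e^(−rT) = e^(−0.081·1.25) = 0.9037
C = 280·N(2.01) − 180·0.9037·N(1.72) = 280·0.9778 − 180·0.9037·0.9573 = 273.7840 − 155.7202 = 118.0638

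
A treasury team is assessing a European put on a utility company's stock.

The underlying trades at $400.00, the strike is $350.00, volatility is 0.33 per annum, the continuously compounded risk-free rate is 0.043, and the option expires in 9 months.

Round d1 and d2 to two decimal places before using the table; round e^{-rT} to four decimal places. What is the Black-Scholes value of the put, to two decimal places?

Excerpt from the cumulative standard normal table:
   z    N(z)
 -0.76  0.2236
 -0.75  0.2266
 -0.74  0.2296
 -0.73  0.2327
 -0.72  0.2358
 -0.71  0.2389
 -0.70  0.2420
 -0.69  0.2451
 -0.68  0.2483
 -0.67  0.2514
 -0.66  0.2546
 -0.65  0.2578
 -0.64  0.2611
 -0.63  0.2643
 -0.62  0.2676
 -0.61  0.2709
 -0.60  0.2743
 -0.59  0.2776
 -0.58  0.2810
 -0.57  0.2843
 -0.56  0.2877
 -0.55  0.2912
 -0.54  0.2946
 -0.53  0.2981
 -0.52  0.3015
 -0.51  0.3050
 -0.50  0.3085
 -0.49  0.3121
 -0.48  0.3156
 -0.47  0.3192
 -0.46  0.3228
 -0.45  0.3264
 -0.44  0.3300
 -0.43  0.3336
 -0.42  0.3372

$17.52

σ√T = 0.33 × 0.8660 = 0.2858
d₁ = [ln(400/350) + (0.043 + ½·0.33²)·0.75] / (σ√T) = (0.1335 + 0.0731) / 0.2858 = 0.7230 ≈ 0.72
d₂ = 0.7230 − 0.2858 = 0.4372 ≈ 0.44
e^(−rT) = e^(−0.043·0.75) = 0.9683
N(−d₂) = N(-0.44) = 0.3300;  N(−d₁) = N(-0.72) = 0.2358
P = 350·0.9683·0.3300 − 400·0.2358 = 111.8387 − 94.3200 = 17.5187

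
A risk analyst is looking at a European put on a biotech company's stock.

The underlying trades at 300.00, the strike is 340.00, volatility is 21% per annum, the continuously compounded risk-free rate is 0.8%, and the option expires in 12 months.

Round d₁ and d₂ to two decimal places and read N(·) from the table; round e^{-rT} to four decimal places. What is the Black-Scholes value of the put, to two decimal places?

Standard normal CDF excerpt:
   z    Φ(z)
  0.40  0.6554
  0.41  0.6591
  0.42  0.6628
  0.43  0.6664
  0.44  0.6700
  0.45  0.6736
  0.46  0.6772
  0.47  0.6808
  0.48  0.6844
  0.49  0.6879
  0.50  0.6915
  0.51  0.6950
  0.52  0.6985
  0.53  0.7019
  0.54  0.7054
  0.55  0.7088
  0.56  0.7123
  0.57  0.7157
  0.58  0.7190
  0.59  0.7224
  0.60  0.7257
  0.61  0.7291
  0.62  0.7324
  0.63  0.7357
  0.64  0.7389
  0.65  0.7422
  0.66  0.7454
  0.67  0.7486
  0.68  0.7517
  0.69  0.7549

49.33

σ√T = 0.21 × 1.0000 = 0.2100
d₁ = [ln(300/340) + (0.008 + 0.21²/2)·1] / 0.2100 = [-0.1252 + 0.0300] / 0.2100 = -0.4529 which rounds to -0.45
d₂ = d₁ − σ√T = -0.4529 − 0.2100 = -0.6629 which rounds to -0.66
exp(−rT) = exp(−0.008·1) = 0.9920
N(−d₂) = N(0.66) = 0.7454;  N(−d₁) = N(0.45) = 0.6736
P = 340·0.9920·0.7454 − 300·0.6736 = 251.4085 − 202.0800 = 49.3285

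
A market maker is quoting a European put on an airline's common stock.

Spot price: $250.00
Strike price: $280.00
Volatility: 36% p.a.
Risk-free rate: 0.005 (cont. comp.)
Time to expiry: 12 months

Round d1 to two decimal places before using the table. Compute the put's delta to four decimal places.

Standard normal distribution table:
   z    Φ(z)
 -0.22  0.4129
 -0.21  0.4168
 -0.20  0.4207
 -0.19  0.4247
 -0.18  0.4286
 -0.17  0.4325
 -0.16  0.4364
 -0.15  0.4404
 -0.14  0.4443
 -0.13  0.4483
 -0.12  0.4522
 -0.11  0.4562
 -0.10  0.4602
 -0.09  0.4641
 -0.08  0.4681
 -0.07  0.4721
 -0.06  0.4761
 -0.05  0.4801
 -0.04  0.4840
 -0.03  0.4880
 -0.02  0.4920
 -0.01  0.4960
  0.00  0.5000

-0.5478

T = 1;  σ√T = 0.3600
ln(S/K) + (r + σ²/2)T = ln(250/280) + (0.005 + 0.36²/2)·1 = -0.1133 + 0.0698 = -0.0435
d₁ = -0.0435 / 0.3600 = -0.1209 which rounds to -0.12
N(d₁) = N(-0.12) = 0.4522
Δ_put = N(d₁) − 1 = 0.4522 − 1 = -0.5478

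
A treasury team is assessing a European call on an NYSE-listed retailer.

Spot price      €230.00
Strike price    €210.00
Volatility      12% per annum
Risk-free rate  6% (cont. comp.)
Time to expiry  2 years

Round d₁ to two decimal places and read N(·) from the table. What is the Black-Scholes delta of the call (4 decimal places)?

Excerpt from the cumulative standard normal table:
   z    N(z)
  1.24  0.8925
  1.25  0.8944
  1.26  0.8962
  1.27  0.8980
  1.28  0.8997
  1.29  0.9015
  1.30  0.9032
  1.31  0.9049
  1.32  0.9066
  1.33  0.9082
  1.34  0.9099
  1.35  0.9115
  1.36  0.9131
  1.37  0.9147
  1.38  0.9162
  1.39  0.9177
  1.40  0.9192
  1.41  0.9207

0.9082

σ√T = 0.12·√2 = 0.1697
d₁ = [ln(230/210) + (0.06 + 0.12²/2)·2] / 0.1697 = [0.0910 + 0.1344] / 0.1697 = 1.3280 ≈ 1.33
N(d₁) = N(1.33) = 0.9082
Δ_call = N(d₁) = 0.9082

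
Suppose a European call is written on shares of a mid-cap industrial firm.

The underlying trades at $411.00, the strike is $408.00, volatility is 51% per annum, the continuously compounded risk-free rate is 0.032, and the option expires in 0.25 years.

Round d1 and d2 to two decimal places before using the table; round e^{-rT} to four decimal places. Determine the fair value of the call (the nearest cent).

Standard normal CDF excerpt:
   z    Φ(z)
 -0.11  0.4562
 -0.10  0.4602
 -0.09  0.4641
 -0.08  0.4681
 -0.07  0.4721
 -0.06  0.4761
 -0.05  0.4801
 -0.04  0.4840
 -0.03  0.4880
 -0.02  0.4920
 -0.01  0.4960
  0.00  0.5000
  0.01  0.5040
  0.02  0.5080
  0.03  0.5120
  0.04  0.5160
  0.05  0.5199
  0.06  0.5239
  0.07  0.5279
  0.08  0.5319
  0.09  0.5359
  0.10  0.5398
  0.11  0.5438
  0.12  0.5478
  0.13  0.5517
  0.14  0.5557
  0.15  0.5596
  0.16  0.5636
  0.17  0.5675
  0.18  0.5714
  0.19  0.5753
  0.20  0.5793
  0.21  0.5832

σ√T = 0.51 × 0.5000 = 0.2550
d₁ = [ln(411/408) + (0.032 + ½·0.51²)·0.25] / (σ√T) = (0.0073 + 0.0405) / 0.2550 = 0.1876 which rounds to 0.19
d₂ = 0.1876 − 0.2550 = -0.0674 which rounds to -0.07
exp(−rT) = exp(−0.032·0.25) = 0.9920
C = 411·N(0.19) − 408·0.9920·N(-0.07) = 411·0.5753 − 408·0.9920·0.4721 = 236.4483 − 191.0759 = 45.3724

$45.37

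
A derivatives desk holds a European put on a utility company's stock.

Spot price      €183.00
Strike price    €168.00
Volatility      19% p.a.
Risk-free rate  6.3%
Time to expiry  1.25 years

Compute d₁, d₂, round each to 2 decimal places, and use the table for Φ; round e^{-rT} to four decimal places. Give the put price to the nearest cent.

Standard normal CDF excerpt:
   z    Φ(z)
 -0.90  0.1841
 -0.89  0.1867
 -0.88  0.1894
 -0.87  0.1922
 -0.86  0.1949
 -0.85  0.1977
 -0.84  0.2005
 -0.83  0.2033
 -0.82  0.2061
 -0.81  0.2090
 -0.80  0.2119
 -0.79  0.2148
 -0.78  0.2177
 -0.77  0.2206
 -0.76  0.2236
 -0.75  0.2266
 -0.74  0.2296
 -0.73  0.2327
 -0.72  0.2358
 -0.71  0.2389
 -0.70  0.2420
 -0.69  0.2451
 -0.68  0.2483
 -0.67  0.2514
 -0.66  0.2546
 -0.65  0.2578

σ√T = 0.19 × 1.1180 = 0.2124
d₁ = [ln(183/168) + (0.063 + 0.19²/2)·1.25] / 0.2124 = [0.0855 + 0.1013] / 0.2124 = 0.8795 which rounds to 0.88
d₂ = d₁ − σ√T = 0.8795 − 0.2124 = 0.6671 which rounds to 0.67
exp(−rT) = exp(−0.063·1.25) = 0.9243
N(−d₂) = N(-0.67) = 0.2514;  N(−d₁) = N(-0.88) = 0.1894
P = 168·0.9243·0.2514 − 183·0.1894 = 39.0380 − 34.6602 = 4.3778

€4.38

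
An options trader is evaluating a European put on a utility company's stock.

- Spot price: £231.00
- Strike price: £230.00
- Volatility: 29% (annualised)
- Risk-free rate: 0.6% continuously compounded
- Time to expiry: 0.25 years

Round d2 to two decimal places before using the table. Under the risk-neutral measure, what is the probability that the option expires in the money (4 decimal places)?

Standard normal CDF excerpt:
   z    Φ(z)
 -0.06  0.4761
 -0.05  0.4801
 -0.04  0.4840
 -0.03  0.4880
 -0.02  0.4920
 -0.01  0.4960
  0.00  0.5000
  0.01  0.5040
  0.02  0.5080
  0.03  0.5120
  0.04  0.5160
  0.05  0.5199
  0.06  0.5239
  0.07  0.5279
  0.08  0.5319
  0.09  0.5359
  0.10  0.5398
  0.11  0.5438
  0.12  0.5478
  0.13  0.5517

0.5120

T = 0.25;  σ√T = 0.1450
d₁ = [ln(231/230) + (0.006 + 0.29²/2)·0.25] / 0.1450 = [0.0043 + 0.0120] / 0.1450 = 0.1128 which rounds to 0.11
d₂ = d₁ − σ√T = 0.1128 − 0.1450 = -0.0322 which rounds to -0.03
Risk-neutral Pr[S_T < K] = N(−d₂) = N(0.03) = 0.5120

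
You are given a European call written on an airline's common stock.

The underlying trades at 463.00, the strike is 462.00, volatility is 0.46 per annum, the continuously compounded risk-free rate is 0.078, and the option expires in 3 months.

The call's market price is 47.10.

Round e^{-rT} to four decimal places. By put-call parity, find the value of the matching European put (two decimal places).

37.18

exp(−rT) = exp(−0.078·0.25) = 0.9807
Put-call parity: C − P = S − K·e^(−rT) = 463 − 462·0.9807 = 463 − 453.0834 = 9.9166
P = C − (C − P) = 47.10 − (9.9166) = 37.1834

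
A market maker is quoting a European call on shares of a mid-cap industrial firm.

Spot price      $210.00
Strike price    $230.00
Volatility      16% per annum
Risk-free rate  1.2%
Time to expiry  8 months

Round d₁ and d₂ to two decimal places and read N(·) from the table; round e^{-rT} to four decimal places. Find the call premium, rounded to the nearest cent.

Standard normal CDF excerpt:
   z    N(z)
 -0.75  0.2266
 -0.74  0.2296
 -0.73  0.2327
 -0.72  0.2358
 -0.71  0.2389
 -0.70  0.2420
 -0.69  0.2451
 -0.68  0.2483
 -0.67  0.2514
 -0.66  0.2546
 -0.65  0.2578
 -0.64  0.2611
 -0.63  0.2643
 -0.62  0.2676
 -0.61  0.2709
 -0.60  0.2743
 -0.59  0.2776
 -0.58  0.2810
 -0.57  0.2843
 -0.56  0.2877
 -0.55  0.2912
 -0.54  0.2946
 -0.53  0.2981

σ√T = 0.16·√0.6667 = 0.1306
d₁ = [ln(210/230) + (0.012 + 0.16²/2)·0.6667] / 0.1306 = [-0.0910 + 0.0165] / 0.1306 = -0.5698 ⇒ -0.57
d₂ = d₁ − σ√T = -0.5698 − 0.1306 = -0.7004 ⇒ -0.70
exp(−rT) = exp(−0.012·0.6667) = 0.9920
C = 210·N(-0.57) − 230·0.9920·N(-0.70) = 210·0.2843 − 230·0.9920·0.2420 = 59.7030 − 55.2147 = 4.4883

$4.49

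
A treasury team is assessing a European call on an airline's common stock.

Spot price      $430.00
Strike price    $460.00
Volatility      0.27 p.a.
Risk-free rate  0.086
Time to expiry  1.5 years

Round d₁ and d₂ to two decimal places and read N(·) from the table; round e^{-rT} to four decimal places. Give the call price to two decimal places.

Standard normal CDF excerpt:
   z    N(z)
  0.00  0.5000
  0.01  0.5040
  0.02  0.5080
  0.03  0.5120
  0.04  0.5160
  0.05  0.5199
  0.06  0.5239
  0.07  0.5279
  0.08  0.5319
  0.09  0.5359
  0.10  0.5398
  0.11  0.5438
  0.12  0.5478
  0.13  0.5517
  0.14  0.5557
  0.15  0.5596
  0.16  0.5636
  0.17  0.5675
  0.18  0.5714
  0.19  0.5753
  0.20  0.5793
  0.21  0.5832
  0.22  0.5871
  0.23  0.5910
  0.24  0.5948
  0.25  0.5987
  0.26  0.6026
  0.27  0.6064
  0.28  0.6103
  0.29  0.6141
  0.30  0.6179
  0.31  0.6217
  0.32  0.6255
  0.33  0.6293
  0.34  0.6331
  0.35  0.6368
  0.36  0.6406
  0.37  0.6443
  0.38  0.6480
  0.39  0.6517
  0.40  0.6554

$68.42

T = 1.5;  σ√T = 0.3307
d₁ = [ln(430/460) + (0.086 + ½·0.27²)·1.5] / (σ√T) = (-0.0674 + 0.1837) / 0.3307 = 0.3515 ≈ 0.35
d₂ = 0.3515 − 0.3307 = 0.0208 ≈ 0.02
e^(−rT) = e^(−0.086·1.5) = 0.8790
N(d₁) = N(0.35) = 0.6368;  N(d₂) = N(0.02) = 0.5080
C = 430·0.6368 − 460·0.8790·0.5080 = 273.8240 − 205.4047 = 68.4193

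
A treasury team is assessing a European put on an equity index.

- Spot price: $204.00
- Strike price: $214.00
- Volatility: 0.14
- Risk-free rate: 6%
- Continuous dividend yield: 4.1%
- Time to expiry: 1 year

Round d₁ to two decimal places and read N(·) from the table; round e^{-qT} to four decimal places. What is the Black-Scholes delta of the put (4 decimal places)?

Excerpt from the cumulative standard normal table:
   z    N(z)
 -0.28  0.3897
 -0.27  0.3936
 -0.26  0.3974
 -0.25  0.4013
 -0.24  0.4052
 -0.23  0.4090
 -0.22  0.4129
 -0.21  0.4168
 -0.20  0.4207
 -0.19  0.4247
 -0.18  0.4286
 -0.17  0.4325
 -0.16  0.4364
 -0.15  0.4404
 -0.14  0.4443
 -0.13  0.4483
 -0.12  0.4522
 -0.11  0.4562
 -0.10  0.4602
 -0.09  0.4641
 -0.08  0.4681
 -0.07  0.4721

σ√T = 0.14·√1 = 0.1400
d₁ = [ln(204/214) + (0.06 − 0.041 + ½·0.14²)·1] / (σ√T) = (-0.0479 + 0.0288) / 0.1400 = -0.1361 → -0.14
N(d₁) = N(-0.14) = 0.4443
Δ_put = e^(−qT)·(N(d₁) − 1) = 0.9598·(0.4443 − 1) = -0.5334

-0.5334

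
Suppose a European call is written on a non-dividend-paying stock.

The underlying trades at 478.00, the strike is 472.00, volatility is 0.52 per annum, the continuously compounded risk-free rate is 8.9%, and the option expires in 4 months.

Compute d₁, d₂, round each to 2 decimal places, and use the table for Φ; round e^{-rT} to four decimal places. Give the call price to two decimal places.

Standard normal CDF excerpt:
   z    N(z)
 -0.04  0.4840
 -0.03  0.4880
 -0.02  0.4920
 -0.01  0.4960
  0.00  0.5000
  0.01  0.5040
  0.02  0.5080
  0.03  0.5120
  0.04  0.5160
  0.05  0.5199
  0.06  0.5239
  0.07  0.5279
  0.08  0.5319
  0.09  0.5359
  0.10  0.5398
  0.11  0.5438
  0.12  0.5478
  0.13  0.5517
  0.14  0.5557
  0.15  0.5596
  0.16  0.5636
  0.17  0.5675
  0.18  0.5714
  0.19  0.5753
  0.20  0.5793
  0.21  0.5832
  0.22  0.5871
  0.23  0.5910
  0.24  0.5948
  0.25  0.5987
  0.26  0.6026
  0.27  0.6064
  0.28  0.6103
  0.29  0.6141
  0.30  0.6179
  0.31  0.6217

66.26

T = 0.3333;  σ√T = 0.3002
d₁ = [ln(478/472) + (0.089 + 0.52²/2)·0.3333] / 0.3002 = [0.0126 + 0.0747] / 0.3002 = 0.2910 ≈ 0.29
d₂ = d₁ − σ√T = 0.2910 − 0.3002 = -0.0092 ≈ -0.01
exp(−rT) = exp(−0.089·0.3333) = 0.9708
C = 478·N(0.29) − 472·0.9708·N(-0.01) = 478·0.6141 − 472·0.9708·0.4960 = 293.5398 − 227.2759 = 66.2639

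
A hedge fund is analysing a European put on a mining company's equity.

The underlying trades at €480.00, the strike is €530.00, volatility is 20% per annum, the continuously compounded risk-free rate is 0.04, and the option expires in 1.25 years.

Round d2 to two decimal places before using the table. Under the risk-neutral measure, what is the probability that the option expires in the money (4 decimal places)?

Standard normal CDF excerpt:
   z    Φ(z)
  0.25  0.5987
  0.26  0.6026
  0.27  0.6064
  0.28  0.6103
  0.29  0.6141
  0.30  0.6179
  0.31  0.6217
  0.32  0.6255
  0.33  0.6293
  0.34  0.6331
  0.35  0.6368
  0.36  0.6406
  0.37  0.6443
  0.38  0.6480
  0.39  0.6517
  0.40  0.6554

T = 1.25;  σ√T = 0.2236
d₁ = [ln(480/530) + (0.04 + 0.2²/2)·1.25] / 0.2236 = [-0.0991 + 0.0750] / 0.2236 = -0.1077 ⇒ -0.11
d₂ = d₁ − σ√T = -0.1077 − 0.2236 = -0.3313 ⇒ -0.33
Risk-neutral Pr[S_T < K] = N(−d₂) = N(0.33) = 0.6293

0.6293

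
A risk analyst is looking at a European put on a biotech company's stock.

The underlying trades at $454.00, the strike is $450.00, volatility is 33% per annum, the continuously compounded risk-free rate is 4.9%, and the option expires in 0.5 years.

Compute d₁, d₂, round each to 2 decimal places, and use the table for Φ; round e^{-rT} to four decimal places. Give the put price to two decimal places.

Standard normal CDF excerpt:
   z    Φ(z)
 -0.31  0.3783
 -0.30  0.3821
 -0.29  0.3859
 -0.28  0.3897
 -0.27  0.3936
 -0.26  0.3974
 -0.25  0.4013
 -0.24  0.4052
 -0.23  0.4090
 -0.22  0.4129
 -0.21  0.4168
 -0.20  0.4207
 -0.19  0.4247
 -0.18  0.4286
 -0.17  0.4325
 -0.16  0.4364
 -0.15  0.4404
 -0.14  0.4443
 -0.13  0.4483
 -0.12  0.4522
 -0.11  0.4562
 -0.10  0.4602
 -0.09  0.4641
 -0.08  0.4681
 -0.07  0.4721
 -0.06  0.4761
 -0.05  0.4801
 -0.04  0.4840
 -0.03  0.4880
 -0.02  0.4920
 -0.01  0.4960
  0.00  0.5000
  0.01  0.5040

σ√T = 0.33 × 0.7071 = 0.2333
d₁ = [ln(454/450) + (0.049 + 0.33²/2)·0.5] / 0.2333 = [0.0088 + 0.0517] / 0.2333 = 0.2596 → 0.26
d₂ = d₁ − σ√T = 0.2596 − 0.2333 = 0.0262 → 0.03
e^(−rT) = e^(−0.049·0.5) = 0.9758
N(−d₂) = N(-0.03) = 0.4880;  N(−d₁) = N(-0.26) = 0.3974
P = 450·0.9758·0.4880 − 454·0.3974 = 214.2857 − 180.4196 = 33.8661

$33.87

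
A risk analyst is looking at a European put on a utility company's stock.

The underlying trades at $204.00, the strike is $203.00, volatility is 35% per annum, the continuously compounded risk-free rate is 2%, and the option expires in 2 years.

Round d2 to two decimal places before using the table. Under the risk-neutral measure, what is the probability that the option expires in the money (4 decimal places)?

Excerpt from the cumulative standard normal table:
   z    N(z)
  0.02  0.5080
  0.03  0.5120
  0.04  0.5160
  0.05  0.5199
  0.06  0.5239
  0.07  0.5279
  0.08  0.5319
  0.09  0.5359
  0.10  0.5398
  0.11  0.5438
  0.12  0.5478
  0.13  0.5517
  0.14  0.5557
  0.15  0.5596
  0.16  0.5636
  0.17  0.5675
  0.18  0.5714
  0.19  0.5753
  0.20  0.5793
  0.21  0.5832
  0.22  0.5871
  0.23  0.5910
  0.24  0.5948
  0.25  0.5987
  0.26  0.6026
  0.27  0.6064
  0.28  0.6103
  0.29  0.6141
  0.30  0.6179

σ√T = 0.35·√2 = 0.4950
d₁ = [ln(204/203) + (0.02 + 0.35²/2)·2] / 0.4950 = [0.0049 + 0.1625] / 0.4950 = 0.3382 ≈ 0.34
d₂ = d₁ − σ√T = 0.3382 − 0.4950 = -0.1567 ≈ -0.16
Risk-neutral Pr[S_T < K] = N(−d₂) = N(0.16) = 0.5636

0.5636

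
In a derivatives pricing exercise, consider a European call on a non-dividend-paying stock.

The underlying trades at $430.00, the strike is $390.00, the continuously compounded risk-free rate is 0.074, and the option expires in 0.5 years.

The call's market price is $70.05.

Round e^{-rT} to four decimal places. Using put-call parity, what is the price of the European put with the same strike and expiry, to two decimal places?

exp(−rT) = exp(−0.074·0.5) = 0.9637
Put-call parity: C − P = S − K·e^(−rT) = 430 − 390·0.9637 = 430 − 375.8430 = 54.1570
P = C − (C − P) = 70.05 − (54.1570) = 15.8930

$15.89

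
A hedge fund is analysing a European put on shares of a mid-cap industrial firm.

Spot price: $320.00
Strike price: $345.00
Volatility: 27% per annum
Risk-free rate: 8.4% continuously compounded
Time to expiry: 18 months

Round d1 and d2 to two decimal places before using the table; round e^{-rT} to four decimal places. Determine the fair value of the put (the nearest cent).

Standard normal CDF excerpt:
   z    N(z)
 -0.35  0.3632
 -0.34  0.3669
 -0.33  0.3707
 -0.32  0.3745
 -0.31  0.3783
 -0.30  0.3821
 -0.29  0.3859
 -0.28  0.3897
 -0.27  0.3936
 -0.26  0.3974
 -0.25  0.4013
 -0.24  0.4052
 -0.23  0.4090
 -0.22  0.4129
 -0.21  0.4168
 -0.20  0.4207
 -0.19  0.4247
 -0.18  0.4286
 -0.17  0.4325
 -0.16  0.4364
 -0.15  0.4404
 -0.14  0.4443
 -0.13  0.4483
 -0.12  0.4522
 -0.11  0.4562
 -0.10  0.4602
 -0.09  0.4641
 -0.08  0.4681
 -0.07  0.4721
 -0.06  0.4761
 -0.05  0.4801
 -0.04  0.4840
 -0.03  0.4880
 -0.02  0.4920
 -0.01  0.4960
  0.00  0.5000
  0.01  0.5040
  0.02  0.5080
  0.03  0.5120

T = 1.5;  σ√T = 0.3307
d₁ = [ln(320/345) + (0.084 + 0.27²/2)·1.5] / 0.3307 = [-0.0752 + 0.1807] / 0.3307 = 0.3189 which rounds to 0.32
d₂ = d₁ − σ√T = 0.3189 − 0.3307 = -0.0118 which rounds to -0.01
exp(−rT) = exp(−0.084·1.5) = 0.8816
P = 345·0.8816·N(0.01) − 320·N(-0.32) = 345·0.8816·0.5040 − 320·0.3745 = 153.2926 − 119.8400 = 33.4526

$33.45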